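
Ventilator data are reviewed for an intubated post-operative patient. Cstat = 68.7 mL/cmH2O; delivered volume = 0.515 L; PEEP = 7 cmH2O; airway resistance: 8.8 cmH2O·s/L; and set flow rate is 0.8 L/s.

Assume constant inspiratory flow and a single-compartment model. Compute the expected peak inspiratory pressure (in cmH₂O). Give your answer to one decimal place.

21.5

Equation of motion (constant flow): PIP = Vt/C + R·V̇ + PEEP.
PIP = 515/68.7 + 8.8×0.8 + 7 = 7.496 + 7.04 + 7 = 21.536 cmH2O.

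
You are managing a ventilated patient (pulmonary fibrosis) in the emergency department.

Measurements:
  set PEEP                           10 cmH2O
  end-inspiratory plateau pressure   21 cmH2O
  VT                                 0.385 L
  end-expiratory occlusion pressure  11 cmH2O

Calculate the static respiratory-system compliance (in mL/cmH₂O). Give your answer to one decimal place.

38.5

End-expiratory occlusion gives total PEEP = 11 cmH2O (intrinsic PEEP = 11 − 10 = 1). Use total PEEP for the elastic gradient.
Cstat = Vt / (Pplat − PEEPtotal) = 385 / (21 − 11) = 385 / 10.0 = 38.5 mL/cmH2O.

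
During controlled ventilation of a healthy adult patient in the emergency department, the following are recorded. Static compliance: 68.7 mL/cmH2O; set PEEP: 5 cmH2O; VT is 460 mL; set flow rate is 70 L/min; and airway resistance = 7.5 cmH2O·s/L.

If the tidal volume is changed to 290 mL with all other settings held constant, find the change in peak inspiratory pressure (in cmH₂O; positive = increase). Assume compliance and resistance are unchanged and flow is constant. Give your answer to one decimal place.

-2.5

PIP = Vt/C + R·V̇ + PEEP (constant-flow equation of motion).
Only the elastic term changes: ΔPIP = ΔVt / C = (290 − 460) / 68.7 = -2.475 cmH2O.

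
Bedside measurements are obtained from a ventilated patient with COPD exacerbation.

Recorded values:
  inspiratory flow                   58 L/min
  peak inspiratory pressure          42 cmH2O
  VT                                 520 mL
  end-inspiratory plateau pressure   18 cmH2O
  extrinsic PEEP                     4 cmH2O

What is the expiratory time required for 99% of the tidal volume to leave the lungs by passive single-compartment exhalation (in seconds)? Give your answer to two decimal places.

4.25

Flow: 58 L/min ÷ 60 = 0.9667 L/s.
R = (PIP − Pplat)/V̇ = (42 − 18) / 0.9667 = 24.0/0.9667 = 24.827 cmH2O·s/L.
C = Vt/(Pplat − PEEP) = 520.0 / (18 − 4) = 520.0/14.0 = 37.143 mL/cmH2O.
τ = R × C = 24.827 × 0.03714 L/cmH2O = 0.9221 s.
t = −τ·ln(1 − 0.99) = −0.9221·ln(0.01) = 4.246 s.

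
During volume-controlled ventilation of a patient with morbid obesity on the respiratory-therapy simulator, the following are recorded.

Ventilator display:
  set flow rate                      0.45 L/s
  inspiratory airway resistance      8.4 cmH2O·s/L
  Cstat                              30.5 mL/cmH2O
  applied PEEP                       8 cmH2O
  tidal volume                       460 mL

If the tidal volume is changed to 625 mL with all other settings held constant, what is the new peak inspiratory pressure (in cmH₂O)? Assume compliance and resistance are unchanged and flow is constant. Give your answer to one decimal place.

PIP = Vt/C + R·V̇ + PEEP (constant-flow equation of motion).
Only the elastic term changes: ΔPIP = ΔVt / C = (625 − 460) / 30.5 = 5.41 cmH2O.
Original PIP = 460/30.5 + 8.4×0.45 + 8 = 26.862 cmH2O; new PIP = 26.862 + (5.41) = 32.272 cmH2O.

32.3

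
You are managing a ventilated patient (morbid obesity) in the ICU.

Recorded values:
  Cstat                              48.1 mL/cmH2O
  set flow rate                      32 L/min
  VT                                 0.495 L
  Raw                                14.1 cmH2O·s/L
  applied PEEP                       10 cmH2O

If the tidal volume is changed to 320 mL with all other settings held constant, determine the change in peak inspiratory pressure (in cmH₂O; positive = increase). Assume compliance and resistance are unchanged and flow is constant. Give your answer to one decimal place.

PIP = Vt/C + R·V̇ + PEEP (constant-flow equation of motion).
Only the elastic term changes: ΔPIP = ΔVt / C = (320 − 495) / 48.1 = -3.638 cmH2O.

-3.6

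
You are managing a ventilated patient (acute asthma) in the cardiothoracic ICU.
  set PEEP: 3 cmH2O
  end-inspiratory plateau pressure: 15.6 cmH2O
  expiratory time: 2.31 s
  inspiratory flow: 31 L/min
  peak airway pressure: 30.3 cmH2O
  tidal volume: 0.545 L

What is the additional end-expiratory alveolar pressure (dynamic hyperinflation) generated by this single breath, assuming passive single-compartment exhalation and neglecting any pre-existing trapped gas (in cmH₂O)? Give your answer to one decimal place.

Flow: 31 L/min ÷ 60 = 0.5167 L/s.
R = (PIP − Pplat)/V̇ = (30.3 − 15.6) / 0.5167 = 14.7/0.5167 = 28.45 cmH2O·s/L.
C = Vt/(Pplat − PEEP) = 545.0 / (15.6 − 3) = 545.0/12.6 = 43.254 mL/cmH2O.
τ = R × C = 28.45 × 0.04325 L/cmH2O = 1.23 s.
Fraction remaining = e^(−Te/τ) = e^(−2.31/1.23) = 0.1529; trapped volume = 545.0 × 0.1529 = 83.331 mL.
Additional alveolar pressure from trapping ≈ V_trapped / C = 83.331 / 43.254 = 1.927 cmH2O.

1.9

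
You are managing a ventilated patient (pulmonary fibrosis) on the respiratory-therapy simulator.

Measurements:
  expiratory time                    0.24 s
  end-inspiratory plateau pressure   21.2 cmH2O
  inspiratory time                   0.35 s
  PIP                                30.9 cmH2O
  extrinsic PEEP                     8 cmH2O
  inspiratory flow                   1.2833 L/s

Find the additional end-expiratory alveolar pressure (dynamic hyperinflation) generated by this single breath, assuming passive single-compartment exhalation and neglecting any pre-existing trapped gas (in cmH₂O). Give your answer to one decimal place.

Vt = flow × Ti = 1.2833 L/s × 0.35 s × 1000 mL/L = 449.16 mL.
R = (PIP − Pplat)/V̇ = (30.9 − 21.2) / 1.2833 = 9.7/1.2833 = 7.559 cmH2O·s/L.
C = Vt/(Pplat − PEEP) = 449.16 / (21.2 − 8) = 449.16/13.2 = 34.027 mL/cmH2O.
τ = R × C = 7.559 × 0.03403 L/cmH2O = 0.2572 s.
Fraction remaining = e^(−Te/τ) = e^(−0.24/0.2572) = 0.3933; trapped volume = 449.16 × 0.3933 = 176.65 mL.
Additional alveolar pressure from trapping ≈ V_trapped / C = 176.65 / 34.027 = 5.191 cmH2O.

5.2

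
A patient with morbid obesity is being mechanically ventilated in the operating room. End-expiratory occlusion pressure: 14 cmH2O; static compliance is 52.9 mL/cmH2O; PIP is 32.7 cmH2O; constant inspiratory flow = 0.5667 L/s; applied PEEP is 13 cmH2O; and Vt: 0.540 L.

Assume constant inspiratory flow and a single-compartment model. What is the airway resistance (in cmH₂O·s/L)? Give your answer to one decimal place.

Total PEEP = 14 cmH2O (set 13 + intrinsic 1); this is the baseline alveolar pressure.
Equation of motion (constant flow): PIP = Vt/C + R·V̇ + PEEP.
R·V̇ = PIP − Vt/C − PEEP = 32.7 − 540/52.9 − 14 = 32.7 − 10.208 − 14 = 8.492 cmH2O.
R = 8.492 / 0.5667 = 14.985 cmH2O·s/L.

15.0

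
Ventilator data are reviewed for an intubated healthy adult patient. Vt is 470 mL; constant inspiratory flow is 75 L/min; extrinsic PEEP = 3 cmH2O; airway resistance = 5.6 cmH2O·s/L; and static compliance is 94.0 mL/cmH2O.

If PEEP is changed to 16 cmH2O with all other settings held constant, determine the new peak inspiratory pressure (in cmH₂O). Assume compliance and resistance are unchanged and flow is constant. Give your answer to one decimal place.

28.0

Flow: 75 L/min ÷ 60 = 1.25 L/s.
PIP = Vt/C + R·V̇ + PEEP (constant-flow equation of motion).
Only the baseline term changes: ΔPIP = ΔPEEP = 16 − 3 = 13.0 cmH2O.
Original PIP = 470/94.0 + 5.6×1.25 + 3 = 15.0 cmH2O; new PIP = 15.0 + (13.0) = 28.0 cmH2O.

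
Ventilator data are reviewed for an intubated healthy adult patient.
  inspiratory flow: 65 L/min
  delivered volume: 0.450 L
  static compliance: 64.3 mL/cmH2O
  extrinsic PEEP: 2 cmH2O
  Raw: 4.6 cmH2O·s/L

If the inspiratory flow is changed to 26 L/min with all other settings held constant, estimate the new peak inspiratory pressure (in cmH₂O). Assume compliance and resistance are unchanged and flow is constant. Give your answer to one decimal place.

11.0

Flow: 65 L/min ÷ 60 = 1.0833 L/s.
New flow: 26 L/min ÷ 60 = 0.4333 L/s.
PIP = Vt/C + R·V̇ + PEEP (constant-flow equation of motion).
Only the resistive term changes: ΔPIP = R × ΔV̇ = 4.6 × (0.4333 − 1.0833) = 4.6 × -0.65 = -2.99 cmH2O.
Original PIP = 450/64.3 + 4.6×1.0833 + 2 = 13.982 cmH2O; new PIP = 13.982 + (-2.99) = 10.992 cmH2O.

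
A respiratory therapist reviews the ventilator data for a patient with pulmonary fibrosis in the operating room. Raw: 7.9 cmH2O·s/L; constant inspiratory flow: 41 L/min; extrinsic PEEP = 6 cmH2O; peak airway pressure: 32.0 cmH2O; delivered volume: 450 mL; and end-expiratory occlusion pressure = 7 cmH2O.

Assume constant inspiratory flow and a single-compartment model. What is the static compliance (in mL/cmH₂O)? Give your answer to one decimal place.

Flow: 41 L/min ÷ 60 = 0.6833 L/s.
Total PEEP = 7 cmH2O (set 6 + intrinsic 1); this is the baseline alveolar pressure.
Equation of motion (constant flow): PIP = Vt/C + R·V̇ + PEEP.
Vt/C = PIP − R·V̇ − PEEP = 32.0 − 7.9×0.6833 − 7 = 32.0 − 5.398 − 7 = 19.602 cmH2O.
C = Vt / 19.602 = 450 / 19.602 = 22.957 mL/cmH2O.

23.0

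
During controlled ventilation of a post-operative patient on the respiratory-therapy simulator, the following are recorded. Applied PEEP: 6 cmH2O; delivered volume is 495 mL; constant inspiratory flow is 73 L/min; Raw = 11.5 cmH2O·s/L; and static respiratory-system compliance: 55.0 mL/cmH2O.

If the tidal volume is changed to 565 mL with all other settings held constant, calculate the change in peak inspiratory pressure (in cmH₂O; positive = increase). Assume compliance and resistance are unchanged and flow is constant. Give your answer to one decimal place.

1.3

PIP = Vt/C + R·V̇ + PEEP (constant-flow equation of motion).
Only the elastic term changes: ΔPIP = ΔVt / C = (565 − 495) / 55.0 = 1.273 cmH2O.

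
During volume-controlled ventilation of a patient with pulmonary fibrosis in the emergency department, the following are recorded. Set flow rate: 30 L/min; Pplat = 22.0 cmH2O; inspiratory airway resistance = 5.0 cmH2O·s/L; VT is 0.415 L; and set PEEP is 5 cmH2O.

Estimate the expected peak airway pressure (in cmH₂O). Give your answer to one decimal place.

24.5

Flow: 30 L/min ÷ 60 = 0.5 L/s.
PIP = Pplat + Raw × flow = 22.0 + 5.0 × 0.5 = 22.0 + 2.5 = 24.5 cmH2O.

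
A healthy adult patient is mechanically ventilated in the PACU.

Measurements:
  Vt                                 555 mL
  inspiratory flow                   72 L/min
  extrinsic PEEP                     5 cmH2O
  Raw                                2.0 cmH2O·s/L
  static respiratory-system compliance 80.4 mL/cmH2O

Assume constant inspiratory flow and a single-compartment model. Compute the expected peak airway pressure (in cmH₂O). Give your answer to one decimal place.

Flow: 72 L/min ÷ 60 = 1.2 L/s.
Equation of motion (constant flow): PIP = Vt/C + R·V̇ + PEEP.
PIP = 555/80.4 + 2.0×1.2 + 5 = 6.903 + 2.4 + 5 = 14.303 cmH2O.

14.3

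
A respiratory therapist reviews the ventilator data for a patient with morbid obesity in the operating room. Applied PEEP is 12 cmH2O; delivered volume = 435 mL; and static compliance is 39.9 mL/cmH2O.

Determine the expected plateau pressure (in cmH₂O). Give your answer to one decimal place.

Pplat = PEEP + Vt / Cstat = 12 + 435 / 39.9 = 12 + 10.902 = 22.902 cmH2O.

22.9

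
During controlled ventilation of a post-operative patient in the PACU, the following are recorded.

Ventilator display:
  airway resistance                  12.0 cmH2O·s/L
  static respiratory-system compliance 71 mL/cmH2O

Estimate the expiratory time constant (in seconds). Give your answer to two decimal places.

τ = R × C = 12.0 × 71 mL/cmH2O = 12.0 × 0.071 L/cmH2O = 0.852 s.

0.85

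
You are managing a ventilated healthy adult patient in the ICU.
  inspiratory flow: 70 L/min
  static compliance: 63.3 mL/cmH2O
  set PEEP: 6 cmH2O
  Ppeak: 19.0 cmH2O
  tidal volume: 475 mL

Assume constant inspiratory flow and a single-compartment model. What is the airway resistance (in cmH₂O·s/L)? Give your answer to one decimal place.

4.7

Flow: 70 L/min ÷ 60 = 1.1667 L/s.
Equation of motion (constant flow): PIP = Vt/C + R·V̇ + PEEP.
R·V̇ = PIP − Vt/C − PEEP = 19.0 − 475/63.3 − 6 = 19.0 − 7.504 − 6 = 5.496 cmH2O.
R = 5.496 / 1.1667 = 4.711 cmH2O·s/L.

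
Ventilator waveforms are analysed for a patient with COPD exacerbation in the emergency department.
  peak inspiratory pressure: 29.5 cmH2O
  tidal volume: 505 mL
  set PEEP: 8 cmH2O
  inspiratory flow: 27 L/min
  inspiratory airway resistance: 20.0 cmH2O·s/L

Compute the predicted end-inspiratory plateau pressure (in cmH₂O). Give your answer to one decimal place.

Flow: 27 L/min ÷ 60 = 0.45 L/s.
Pplat = PIP − Raw × flow = 29.5 − 20.0 × 0.45 = 29.5 − 9.0 = 20.5 cmH2O.

20.5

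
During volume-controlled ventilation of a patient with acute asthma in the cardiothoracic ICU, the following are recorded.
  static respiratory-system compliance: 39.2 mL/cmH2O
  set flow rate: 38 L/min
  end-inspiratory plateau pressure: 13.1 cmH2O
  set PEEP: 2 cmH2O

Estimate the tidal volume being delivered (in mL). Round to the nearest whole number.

435

Vt = Cstat × (Pplat − PEEP) = 39.2 × (13.1 − 2) = 39.2 × 11.1 = 435.12 mL.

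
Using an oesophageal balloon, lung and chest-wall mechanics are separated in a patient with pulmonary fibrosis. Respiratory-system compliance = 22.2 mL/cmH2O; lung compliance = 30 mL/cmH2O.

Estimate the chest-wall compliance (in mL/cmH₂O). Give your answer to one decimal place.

1/Ccw = 1/Crs − 1/CL.
1/Ccw = 1/22.2 − 1/30 = 0.01171.
Ccw = 85.397 mL/cmH2O.

85.4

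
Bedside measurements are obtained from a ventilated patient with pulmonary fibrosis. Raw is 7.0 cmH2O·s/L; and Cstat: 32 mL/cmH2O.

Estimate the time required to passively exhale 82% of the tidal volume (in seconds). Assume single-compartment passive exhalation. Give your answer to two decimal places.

τ = R × C = 7.0 × 32 mL/cmH2O = 7.0 × 0.032 L/cmH2O = 0.224 s.
Exhaled fraction f = 1 − e^(−t/τ) → t = −τ·ln(1 − f) = −0.224·ln(0.18) = 0.3841 s.

0.38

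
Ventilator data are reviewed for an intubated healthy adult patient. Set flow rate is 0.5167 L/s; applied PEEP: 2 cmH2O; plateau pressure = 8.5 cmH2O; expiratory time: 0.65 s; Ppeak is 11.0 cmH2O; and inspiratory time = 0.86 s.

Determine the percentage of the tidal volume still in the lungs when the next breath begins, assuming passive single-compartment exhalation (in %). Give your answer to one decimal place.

Vt = flow × Ti = 0.5167 L/s × 0.86 s × 1000 mL/L = 444.36 mL.
R = (PIP − Pplat)/V̇ = (11.0 − 8.5) / 0.5167 = 2.5/0.5167 = 4.838 cmH2O·s/L.
C = Vt/(Pplat − PEEP) = 444.36 / (8.5 − 2) = 444.36/6.5 = 68.363 mL/cmH2O.
τ = R × C = 4.838 × 0.06836 L/cmH2O = 0.3307 s.
Fraction remaining at end-expiration = e^(−Te/τ) = e^(−0.65/0.3307) = 0.1401 → 14.01%.

14.0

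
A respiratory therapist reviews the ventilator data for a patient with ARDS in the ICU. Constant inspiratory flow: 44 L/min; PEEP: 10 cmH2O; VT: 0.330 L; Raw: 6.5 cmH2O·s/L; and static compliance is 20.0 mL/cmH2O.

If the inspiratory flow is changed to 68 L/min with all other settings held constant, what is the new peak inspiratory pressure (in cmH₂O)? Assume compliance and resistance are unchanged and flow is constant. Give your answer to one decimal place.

Flow: 44 L/min ÷ 60 = 0.7333 L/s.
New flow: 68 L/min ÷ 60 = 1.1333 L/s.
PIP = Vt/C + R·V̇ + PEEP (constant-flow equation of motion).
Only the resistive term changes: ΔPIP = R × ΔV̇ = 6.5 × (1.1333 − 0.7333) = 6.5 × 0.4 = 2.6 cmH2O.
Original PIP = 330/20.0 + 6.5×0.7333 + 10 = 31.266 cmH2O; new PIP = 31.266 + (2.6) = 33.866 cmH2O.

33.9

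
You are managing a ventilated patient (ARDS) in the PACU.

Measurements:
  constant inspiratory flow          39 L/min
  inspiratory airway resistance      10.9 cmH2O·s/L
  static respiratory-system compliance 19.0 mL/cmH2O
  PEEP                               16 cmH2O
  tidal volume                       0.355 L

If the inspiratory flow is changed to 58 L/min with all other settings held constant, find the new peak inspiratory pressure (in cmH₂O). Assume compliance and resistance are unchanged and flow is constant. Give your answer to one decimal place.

45.2

Flow: 39 L/min ÷ 60 = 0.65 L/s.
New flow: 58 L/min ÷ 60 = 0.9667 L/s.
PIP = Vt/C + R·V̇ + PEEP (constant-flow equation of motion).
Only the resistive term changes: ΔPIP = R × ΔV̇ = 10.9 × (0.9667 − 0.65) = 10.9 × 0.3167 = 3.452 cmH2O.
Original PIP = 355/19.0 + 10.9×0.65 + 16 = 41.769 cmH2O; new PIP = 41.769 + (3.452) = 45.221 cmH2O.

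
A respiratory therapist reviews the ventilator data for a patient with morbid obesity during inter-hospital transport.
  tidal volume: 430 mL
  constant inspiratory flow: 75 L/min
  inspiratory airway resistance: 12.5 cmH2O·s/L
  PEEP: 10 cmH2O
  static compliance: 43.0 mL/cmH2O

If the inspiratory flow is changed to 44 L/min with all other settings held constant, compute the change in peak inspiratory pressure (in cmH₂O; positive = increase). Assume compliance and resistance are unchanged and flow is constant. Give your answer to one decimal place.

Flow: 75 L/min ÷ 60 = 1.25 L/s.
New flow: 44 L/min ÷ 60 = 0.7333 L/s.
PIP = Vt/C + R·V̇ + PEEP (constant-flow equation of motion).
Only the resistive term changes: ΔPIP = R × ΔV̇ = 12.5 × (0.7333 − 1.25) = 12.5 × -0.5167 = -6.459 cmH2O.

-6.5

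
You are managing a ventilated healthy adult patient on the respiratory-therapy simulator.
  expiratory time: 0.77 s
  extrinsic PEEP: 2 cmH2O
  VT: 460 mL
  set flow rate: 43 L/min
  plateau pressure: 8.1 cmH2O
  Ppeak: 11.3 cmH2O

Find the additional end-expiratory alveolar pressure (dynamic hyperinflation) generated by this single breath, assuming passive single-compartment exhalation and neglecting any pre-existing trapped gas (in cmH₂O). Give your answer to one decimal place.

Flow: 43 L/min ÷ 60 = 0.7167 L/s.
R = (PIP − Pplat)/V̇ = (11.3 − 8.1) / 0.7167 = 3.2/0.7167 = 4.465 cmH2O·s/L.
C = Vt/(Pplat − PEEP) = 460.0 / (8.1 − 2) = 460.0/6.1 = 75.41 mL/cmH2O.
τ = R × C = 4.465 × 0.07541 L/cmH2O = 0.3367 s.
Fraction remaining = e^(−Te/τ) = e^(−0.77/0.3367) = 0.1016; trapped volume = 460.0 × 0.1016 = 46.736 mL.
Additional alveolar pressure from trapping ≈ V_trapped / C = 46.736 / 75.41 = 0.6198 cmH2O.

0.6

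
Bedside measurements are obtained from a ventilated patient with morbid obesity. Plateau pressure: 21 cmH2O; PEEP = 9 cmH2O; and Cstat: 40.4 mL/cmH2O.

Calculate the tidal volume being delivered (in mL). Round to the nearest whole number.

485

Vt = Cstat × (Pplat − PEEP) = 40.4 × (21 − 9) = 40.4 × 12.0 = 484.8 mL.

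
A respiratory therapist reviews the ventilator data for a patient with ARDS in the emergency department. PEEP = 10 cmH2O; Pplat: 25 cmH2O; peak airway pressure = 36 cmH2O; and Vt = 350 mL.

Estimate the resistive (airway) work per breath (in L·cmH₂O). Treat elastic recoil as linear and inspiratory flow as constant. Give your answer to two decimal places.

With constant inspiratory flow the resistive pressure is constant at PIP − Pplat = 36 − 25 = 11.0 cmH2O, so resistive work = 11.0 × 0.350 = 3.85 L·cmH2O.

3.85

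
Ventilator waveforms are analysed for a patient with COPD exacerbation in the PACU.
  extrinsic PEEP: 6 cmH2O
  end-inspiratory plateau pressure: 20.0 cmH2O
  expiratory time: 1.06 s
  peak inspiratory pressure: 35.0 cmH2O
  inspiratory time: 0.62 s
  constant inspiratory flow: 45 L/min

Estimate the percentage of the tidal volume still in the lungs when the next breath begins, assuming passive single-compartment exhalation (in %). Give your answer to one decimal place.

20.3

Flow: 45 L/min ÷ 60 = 0.75 L/s.
Vt = flow × Ti = 0.75 L/s × 0.62 s × 1000 mL/L = 465.0 mL.
R = (PIP − Pplat)/V̇ = (35.0 − 20.0) / 0.75 = 15.0/0.75 = 20.0 cmH2O·s/L.
C = Vt/(Pplat − PEEP) = 465.0 / (20.0 − 6) = 465.0/14.0 = 33.214 mL/cmH2O.
τ = R × C = 20.0 × 0.03321 L/cmH2O = 0.6642 s.
Fraction remaining at end-expiration = e^(−Te/τ) = e^(−1.06/0.6642) = 0.2027 → 20.27%.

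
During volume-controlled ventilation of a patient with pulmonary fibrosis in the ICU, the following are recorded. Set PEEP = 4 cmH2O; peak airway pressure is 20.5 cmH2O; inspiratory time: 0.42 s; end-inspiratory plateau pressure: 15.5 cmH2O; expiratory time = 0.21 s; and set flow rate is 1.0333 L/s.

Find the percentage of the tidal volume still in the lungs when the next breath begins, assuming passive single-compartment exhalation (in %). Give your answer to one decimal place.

31.7

Vt = flow × Ti = 1.0333 L/s × 0.42 s × 1000 mL/L = 433.99 mL.
R = (PIP − Pplat)/V̇ = (20.5 − 15.5) / 1.0333 = 5.0/1.0333 = 4.839 cmH2O·s/L.
C = Vt/(Pplat − PEEP) = 433.99 / (15.5 − 4) = 433.99/11.5 = 37.738 mL/cmH2O.
τ = R × C = 4.839 × 0.03774 L/cmH2O = 0.1826 s.
Fraction remaining at end-expiration = e^(−Te/τ) = e^(−0.21/0.1826) = 0.3166 → 31.66%.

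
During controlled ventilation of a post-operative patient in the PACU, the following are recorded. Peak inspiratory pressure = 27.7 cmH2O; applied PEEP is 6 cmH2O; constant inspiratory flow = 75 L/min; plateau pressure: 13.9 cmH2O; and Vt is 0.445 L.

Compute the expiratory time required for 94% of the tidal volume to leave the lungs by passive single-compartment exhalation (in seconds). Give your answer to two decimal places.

Flow: 75 L/min ÷ 60 = 1.25 L/s.
R = (PIP − Pplat)/V̇ = (27.7 − 13.9) / 1.25 = 13.8/1.25 = 11.04 cmH2O·s/L.
C = Vt/(Pplat − PEEP) = 445.0 / (13.9 − 6) = 445.0/7.9 = 56.329 mL/cmH2O.
τ = R × C = 11.04 × 0.05633 L/cmH2O = 0.6219 s.
t = −τ·ln(1 − 0.94) = −0.6219·ln(0.06) = 1.75 s.

1.75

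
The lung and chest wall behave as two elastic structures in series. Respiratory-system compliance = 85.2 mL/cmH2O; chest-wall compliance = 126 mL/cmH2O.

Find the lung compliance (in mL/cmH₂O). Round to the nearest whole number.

263

1/CL = 1/Crs − 1/Ccw.
1/CL = 1/85.2 − 1/126 = 0.003801.
CL = 263.09 mL/cmH2O.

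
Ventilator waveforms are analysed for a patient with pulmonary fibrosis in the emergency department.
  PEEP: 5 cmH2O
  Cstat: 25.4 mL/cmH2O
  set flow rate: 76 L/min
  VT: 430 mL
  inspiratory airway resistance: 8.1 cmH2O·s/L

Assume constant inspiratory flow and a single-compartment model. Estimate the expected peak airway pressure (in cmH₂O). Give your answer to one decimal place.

Flow: 76 L/min ÷ 60 = 1.2667 L/s.
Equation of motion (constant flow): PIP = Vt/C + R·V̇ + PEEP.
PIP = 430/25.4 + 8.1×1.2667 + 5 = 16.929 + 10.26 + 5 = 32.189 cmH2O.

32.2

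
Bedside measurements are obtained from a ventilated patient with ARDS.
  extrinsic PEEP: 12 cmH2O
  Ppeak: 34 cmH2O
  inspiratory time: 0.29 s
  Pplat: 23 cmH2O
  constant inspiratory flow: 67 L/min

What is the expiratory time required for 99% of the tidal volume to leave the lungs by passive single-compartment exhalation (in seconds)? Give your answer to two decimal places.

1.34

Flow: 67 L/min ÷ 60 = 1.1167 L/s.
Vt = flow × Ti = 1.1167 L/s × 0.29 s × 1000 mL/L = 323.84 mL.
R = (PIP − Pplat)/V̇ = (34 − 23) / 1.1167 = 11.0/1.1167 = 9.85 cmH2O·s/L.
C = Vt/(Pplat − PEEP) = 323.84 / (23 − 12) = 323.84/11.0 = 29.44 mL/cmH2O.
τ = R × C = 9.85 × 0.02944 L/cmH2O = 0.29 s.
t = −τ·ln(1 − 0.99) = −0.29·ln(0.01) = 1.335 s.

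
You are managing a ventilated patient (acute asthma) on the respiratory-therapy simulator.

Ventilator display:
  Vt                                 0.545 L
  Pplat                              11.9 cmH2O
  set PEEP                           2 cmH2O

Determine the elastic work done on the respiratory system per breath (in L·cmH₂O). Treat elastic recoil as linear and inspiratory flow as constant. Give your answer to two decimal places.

2.70

Elastic work ≈ ½ × (Pplat − PEEP) × Vt = 0.5 × (11.9 − 2) × 0.545 L = 0.5 × 9.9 × 0.545 = 2.698 L·cmH2O.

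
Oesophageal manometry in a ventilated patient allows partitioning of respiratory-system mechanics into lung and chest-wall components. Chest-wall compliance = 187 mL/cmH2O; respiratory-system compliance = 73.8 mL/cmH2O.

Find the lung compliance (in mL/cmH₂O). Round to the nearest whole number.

122

1/CL = 1/Crs − 1/Ccw.
1/CL = 1/73.8 − 1/187 = 0.008203.
CL = 121.91 mL/cmH2O.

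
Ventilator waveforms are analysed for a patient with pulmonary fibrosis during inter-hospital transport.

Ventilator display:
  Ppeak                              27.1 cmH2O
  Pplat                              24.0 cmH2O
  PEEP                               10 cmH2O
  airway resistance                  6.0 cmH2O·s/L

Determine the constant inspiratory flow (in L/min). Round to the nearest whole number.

31

flow = (PIP − Pplat) / Raw = (27.1 − 24.0) / 6.0 = 0.5167 L/s × 60 = 31.002 L/min.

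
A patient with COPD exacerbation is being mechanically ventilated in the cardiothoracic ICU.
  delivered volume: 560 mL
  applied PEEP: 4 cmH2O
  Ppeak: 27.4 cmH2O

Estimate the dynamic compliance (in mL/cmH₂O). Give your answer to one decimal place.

23.9

Dynamic compliance = Vt / (PIP − PEEP) = 560 / (27.4 − 4) = 560 / 23.4 = 23.932 mL/cmH2O.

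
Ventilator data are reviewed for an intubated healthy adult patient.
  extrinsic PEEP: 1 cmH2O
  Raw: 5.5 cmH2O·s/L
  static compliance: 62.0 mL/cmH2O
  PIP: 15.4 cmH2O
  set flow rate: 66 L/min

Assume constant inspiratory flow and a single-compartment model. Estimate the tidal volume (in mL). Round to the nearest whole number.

Flow: 66 L/min ÷ 60 = 1.1 L/s.
Equation of motion (constant flow): PIP = Vt/C + R·V̇ + PEEP.
Vt/C = PIP − R·V̇ − PEEP = 15.4 − 6.05 − 1 = 8.35 cmH2O.
Vt = C × 8.35 = 62.0 × 8.35 = 517.7 mL.

518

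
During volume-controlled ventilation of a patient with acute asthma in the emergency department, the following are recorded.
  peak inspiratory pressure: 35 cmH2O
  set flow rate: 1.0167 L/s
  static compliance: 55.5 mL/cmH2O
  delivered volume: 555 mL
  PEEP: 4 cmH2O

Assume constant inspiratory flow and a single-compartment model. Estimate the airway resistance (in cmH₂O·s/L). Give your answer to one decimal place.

20.7

Equation of motion (constant flow): PIP = Vt/C + R·V̇ + PEEP.
R·V̇ = PIP − Vt/C − PEEP = 35 − 555/55.5 − 4 = 35 − 10.0 − 4 = 21.0 cmH2O.
R = 21.0 / 1.0167 = 20.655 cmH2O·s/L.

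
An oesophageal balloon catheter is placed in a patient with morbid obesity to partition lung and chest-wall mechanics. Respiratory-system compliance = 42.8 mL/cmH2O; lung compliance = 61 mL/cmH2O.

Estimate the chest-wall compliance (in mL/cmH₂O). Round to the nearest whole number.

143

1/Ccw = 1/Crs − 1/CL.
1/Ccw = 1/42.8 − 1/61 = 0.006971.
Ccw = 143.45 mL/cmH2O.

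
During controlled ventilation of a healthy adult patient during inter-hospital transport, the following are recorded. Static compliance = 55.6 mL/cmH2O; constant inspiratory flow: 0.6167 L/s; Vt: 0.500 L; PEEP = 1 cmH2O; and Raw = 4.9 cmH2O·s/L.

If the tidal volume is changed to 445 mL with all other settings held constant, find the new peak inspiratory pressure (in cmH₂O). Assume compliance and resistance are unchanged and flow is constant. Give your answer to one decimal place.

12.0

PIP = Vt/C + R·V̇ + PEEP (constant-flow equation of motion).
Only the elastic term changes: ΔPIP = ΔVt / C = (445 − 500) / 55.6 = -0.9892 cmH2O.
Original PIP = 500/55.6 + 4.9×0.6167 + 1 = 13.015 cmH2O; new PIP = 13.015 + (-0.9892) = 12.026 cmH2O.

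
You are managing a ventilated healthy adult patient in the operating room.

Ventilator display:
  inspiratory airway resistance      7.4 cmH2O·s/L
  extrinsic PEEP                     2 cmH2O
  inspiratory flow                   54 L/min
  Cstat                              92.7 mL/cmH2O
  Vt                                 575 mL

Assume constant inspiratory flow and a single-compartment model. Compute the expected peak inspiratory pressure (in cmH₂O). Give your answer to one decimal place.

Flow: 54 L/min ÷ 60 = 0.9 L/s.
Equation of motion (constant flow): PIP = Vt/C + R·V̇ + PEEP.
PIP = 575/92.7 + 7.4×0.9 + 2 = 6.203 + 6.66 + 2 = 14.863 cmH2O.

14.9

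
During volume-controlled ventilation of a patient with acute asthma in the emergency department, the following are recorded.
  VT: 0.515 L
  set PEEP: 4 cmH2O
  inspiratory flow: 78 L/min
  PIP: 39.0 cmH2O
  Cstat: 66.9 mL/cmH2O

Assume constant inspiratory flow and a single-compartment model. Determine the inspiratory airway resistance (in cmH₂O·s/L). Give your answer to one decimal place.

Flow: 78 L/min ÷ 60 = 1.3 L/s.
Equation of motion (constant flow): PIP = Vt/C + R·V̇ + PEEP.
R·V̇ = PIP − Vt/C − PEEP = 39.0 − 515/66.9 − 4 = 39.0 − 7.698 − 4 = 27.302 cmH2O.
R = 27.302 / 1.3 = 21.002 cmH2O·s/L.

21.0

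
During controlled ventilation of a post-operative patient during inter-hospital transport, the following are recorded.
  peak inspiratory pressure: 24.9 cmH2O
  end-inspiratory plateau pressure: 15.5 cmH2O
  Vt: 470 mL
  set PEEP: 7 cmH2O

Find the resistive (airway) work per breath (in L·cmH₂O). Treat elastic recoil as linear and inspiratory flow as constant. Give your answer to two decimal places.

4.42

With constant inspiratory flow the resistive pressure is constant at PIP − Pplat = 24.9 − 15.5 = 9.4 cmH2O, so resistive work = 9.4 × 0.470 = 4.418 L·cmH2O.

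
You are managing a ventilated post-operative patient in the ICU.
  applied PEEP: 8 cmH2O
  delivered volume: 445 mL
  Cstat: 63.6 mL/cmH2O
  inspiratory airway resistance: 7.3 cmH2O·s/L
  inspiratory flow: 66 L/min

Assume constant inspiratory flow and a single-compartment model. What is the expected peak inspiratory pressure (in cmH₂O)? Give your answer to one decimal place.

Flow: 66 L/min ÷ 60 = 1.1 L/s.
Equation of motion (constant flow): PIP = Vt/C + R·V̇ + PEEP.
PIP = 445/63.6 + 7.3×1.1 + 8 = 6.997 + 8.03 + 8 = 23.027 cmH2O.

23.0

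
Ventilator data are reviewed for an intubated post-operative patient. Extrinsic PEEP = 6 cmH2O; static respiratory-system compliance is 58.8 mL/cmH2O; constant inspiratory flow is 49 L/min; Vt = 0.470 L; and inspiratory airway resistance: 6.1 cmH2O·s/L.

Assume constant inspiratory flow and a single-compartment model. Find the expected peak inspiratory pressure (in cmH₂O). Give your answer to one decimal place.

19.0

Flow: 49 L/min ÷ 60 = 0.8167 L/s.
Equation of motion (constant flow): PIP = Vt/C + R·V̇ + PEEP.
PIP = 470/58.8 + 6.1×0.8167 + 6 = 7.993 + 4.982 + 6 = 18.975 cmH2O.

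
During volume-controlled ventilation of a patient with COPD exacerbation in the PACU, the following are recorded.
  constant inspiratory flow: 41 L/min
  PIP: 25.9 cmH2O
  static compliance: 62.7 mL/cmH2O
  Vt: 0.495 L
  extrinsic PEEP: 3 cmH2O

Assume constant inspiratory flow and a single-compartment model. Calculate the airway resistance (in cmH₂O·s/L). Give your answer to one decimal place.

Flow: 41 L/min ÷ 60 = 0.6833 L/s.
Equation of motion (constant flow): PIP = Vt/C + R·V̇ + PEEP.
R·V̇ = PIP − Vt/C − PEEP = 25.9 − 495/62.7 − 3 = 25.9 − 7.895 − 3 = 15.005 cmH2O.
R = 15.005 / 0.6833 = 21.96 cmH2O·s/L.

22.0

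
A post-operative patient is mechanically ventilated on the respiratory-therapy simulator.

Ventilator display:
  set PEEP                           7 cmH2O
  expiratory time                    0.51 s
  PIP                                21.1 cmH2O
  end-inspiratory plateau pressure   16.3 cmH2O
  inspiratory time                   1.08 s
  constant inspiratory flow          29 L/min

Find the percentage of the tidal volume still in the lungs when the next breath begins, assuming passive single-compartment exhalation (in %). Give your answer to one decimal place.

40.1

Flow: 29 L/min ÷ 60 = 0.4833 L/s.
Vt = flow × Ti = 0.4833 L/s × 1.08 s × 1000 mL/L = 521.96 mL.
R = (PIP − Pplat)/V̇ = (21.1 − 16.3) / 0.4833 = 4.8/0.4833 = 9.932 cmH2O·s/L.
C = Vt/(Pplat − PEEP) = 521.96 / (16.3 − 7) = 521.96/9.3 = 56.125 mL/cmH2O.
τ = R × C = 9.932 × 0.05613 L/cmH2O = 0.5575 s.
Fraction remaining at end-expiration = e^(−Te/τ) = e^(−0.51/0.5575) = 0.4006 → 40.06%.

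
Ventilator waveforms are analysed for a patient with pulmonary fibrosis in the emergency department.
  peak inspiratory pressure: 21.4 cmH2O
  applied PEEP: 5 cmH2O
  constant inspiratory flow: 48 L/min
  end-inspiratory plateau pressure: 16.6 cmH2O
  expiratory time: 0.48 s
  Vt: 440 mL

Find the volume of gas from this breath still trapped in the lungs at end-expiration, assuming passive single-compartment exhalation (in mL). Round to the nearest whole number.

53

Flow: 48 L/min ÷ 60 = 0.8 L/s.
R = (PIP − Pplat)/V̇ = (21.4 − 16.6) / 0.8 = 4.8/0.8 = 6.0 cmH2O·s/L.
C = Vt/(Pplat − PEEP) = 440.0 / (16.6 − 5) = 440.0/11.6 = 37.931 mL/cmH2O.
τ = R × C = 6.0 × 0.03793 L/cmH2O = 0.2276 s.
Fraction remaining = e^(−Te/τ) = e^(−0.48/0.2276) = 0.1214.
Trapped volume = 440.0 × 0.1214 = 53.416 mL.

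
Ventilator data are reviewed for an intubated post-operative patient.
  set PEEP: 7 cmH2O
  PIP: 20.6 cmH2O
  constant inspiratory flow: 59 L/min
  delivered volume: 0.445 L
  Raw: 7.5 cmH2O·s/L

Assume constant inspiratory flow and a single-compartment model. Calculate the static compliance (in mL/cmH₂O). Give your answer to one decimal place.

71.5

Flow: 59 L/min ÷ 60 = 0.9833 L/s.
Equation of motion (constant flow): PIP = Vt/C + R·V̇ + PEEP.
Vt/C = PIP − R·V̇ − PEEP = 20.6 − 7.5×0.9833 − 7 = 20.6 − 7.375 − 7 = 6.225 cmH2O.
C = Vt / 6.225 = 445 / 6.225 = 71.486 mL/cmH2O.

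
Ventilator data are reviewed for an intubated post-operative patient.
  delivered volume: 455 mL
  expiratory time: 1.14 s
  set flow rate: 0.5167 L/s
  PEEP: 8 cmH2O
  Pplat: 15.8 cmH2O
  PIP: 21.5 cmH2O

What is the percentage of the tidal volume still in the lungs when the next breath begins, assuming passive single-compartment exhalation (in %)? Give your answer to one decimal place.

17.0

R = (PIP − Pplat)/V̇ = (21.5 − 15.8) / 0.5167 = 5.7/0.5167 = 11.032 cmH2O·s/L.
C = Vt/(Pplat − PEEP) = 455.0 / (15.8 − 8) = 455.0/7.8 = 58.333 mL/cmH2O.
τ = R × C = 11.032 × 0.05833 L/cmH2O = 0.6435 s.
Fraction remaining at end-expiration = e^(−Te/τ) = e^(−1.14/0.6435) = 0.1701 → 17.01%.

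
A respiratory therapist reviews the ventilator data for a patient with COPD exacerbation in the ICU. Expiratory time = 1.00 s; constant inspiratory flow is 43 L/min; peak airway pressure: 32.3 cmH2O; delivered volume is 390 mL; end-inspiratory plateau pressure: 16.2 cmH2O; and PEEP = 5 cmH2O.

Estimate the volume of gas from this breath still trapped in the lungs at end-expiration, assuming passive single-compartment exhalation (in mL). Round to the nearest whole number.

Flow: 43 L/min ÷ 60 = 0.7167 L/s.
R = (PIP − Pplat)/V̇ = (32.3 − 16.2) / 0.7167 = 16.1/0.7167 = 22.464 cmH2O·s/L.
C = Vt/(Pplat − PEEP) = 390.0 / (16.2 − 5) = 390.0/11.2 = 34.821 mL/cmH2O.
τ = R × C = 22.464 × 0.03482 L/cmH2O = 0.7822 s.
Fraction remaining = e^(−Te/τ) = e^(−1.00/0.7822) = 0.2785.
Trapped volume = 390.0 × 0.2785 = 108.62 mL.

109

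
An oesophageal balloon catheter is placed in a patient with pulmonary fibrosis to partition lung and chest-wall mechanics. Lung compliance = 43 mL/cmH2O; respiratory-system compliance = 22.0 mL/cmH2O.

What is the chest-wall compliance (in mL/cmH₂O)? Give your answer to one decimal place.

45.0

1/Ccw = 1/Crs − 1/CL.
1/Ccw = 1/22.0 − 1/43 = 0.0222.
Ccw = 45.045 mL/cmH2O.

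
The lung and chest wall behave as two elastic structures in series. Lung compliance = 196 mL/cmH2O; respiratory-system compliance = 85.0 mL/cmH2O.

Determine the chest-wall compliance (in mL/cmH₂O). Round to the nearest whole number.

150

1/Ccw = 1/Crs − 1/CL.
1/Ccw = 1/85.0 − 1/196 = 0.006663.
Ccw = 150.08 mL/cmH2O.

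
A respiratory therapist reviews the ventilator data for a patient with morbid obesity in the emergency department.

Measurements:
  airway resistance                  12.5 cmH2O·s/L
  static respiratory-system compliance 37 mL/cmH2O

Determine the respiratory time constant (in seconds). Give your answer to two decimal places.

τ = R × C = 12.5 × 37 mL/cmH2O = 12.5 × 0.037 L/cmH2O = 0.4625 s.

0.46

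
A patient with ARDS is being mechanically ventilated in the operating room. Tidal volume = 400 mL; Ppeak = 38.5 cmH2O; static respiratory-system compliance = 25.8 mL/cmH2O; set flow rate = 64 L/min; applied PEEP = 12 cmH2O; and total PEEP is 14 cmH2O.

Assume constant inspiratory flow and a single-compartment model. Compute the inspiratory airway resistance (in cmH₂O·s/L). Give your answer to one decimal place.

Flow: 64 L/min ÷ 60 = 1.0667 L/s.
Total PEEP = 14 cmH2O (set 12 + intrinsic 2); this is the baseline alveolar pressure.
Equation of motion (constant flow): PIP = Vt/C + R·V̇ + PEEP.
R·V̇ = PIP − Vt/C − PEEP = 38.5 − 400/25.8 − 14 = 38.5 − 15.504 − 14 = 8.996 cmH2O.
R = 8.996 / 1.0667 = 8.433 cmH2O·s/L.

8.4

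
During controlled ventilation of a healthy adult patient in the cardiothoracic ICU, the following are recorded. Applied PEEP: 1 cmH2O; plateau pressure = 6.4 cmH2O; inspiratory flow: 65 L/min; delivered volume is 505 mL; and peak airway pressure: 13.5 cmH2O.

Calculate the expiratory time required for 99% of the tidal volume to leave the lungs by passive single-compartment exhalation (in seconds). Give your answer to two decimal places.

Flow: 65 L/min ÷ 60 = 1.0833 L/s.
R = (PIP − Pplat)/V̇ = (13.5 − 6.4) / 1.0833 = 7.1/1.0833 = 6.554 cmH2O·s/L.
C = Vt/(Pplat − PEEP) = 505.0 / (6.4 − 1) = 505.0/5.4 = 93.519 mL/cmH2O.
τ = R × C = 6.554 × 0.09352 L/cmH2O = 0.6129 s.
t = −τ·ln(1 − 0.99) = −0.6129·ln(0.01) = 2.823 s.

2.82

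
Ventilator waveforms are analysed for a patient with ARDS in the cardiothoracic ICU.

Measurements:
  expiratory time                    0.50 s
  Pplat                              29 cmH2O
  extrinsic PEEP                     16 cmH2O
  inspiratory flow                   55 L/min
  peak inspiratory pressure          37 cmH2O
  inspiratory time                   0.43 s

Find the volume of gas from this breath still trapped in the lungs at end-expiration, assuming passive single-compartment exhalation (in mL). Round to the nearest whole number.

Flow: 55 L/min ÷ 60 = 0.9167 L/s.
Vt = flow × Ti = 0.9167 L/s × 0.43 s × 1000 mL/L = 394.18 mL.
R = (PIP − Pplat)/V̇ = (37 − 29) / 0.9167 = 8.0/0.9167 = 8.727 cmH2O·s/L.
C = Vt/(Pplat − PEEP) = 394.18 / (29 − 16) = 394.18/13.0 = 30.322 mL/cmH2O.
τ = R × C = 8.727 × 0.03032 L/cmH2O = 0.2646 s.
Fraction remaining = e^(−Te/τ) = e^(−0.50/0.2646) = 0.1511.
Trapped volume = 394.18 × 0.1511 = 59.561 mL.

60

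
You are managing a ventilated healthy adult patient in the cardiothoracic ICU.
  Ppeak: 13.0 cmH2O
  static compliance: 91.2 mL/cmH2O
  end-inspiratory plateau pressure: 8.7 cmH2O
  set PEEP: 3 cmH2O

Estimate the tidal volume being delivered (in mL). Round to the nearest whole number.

Vt = Cstat × (Pplat − PEEP) = 91.2 × (8.7 − 3) = 91.2 × 5.7 = 519.84 mL.

520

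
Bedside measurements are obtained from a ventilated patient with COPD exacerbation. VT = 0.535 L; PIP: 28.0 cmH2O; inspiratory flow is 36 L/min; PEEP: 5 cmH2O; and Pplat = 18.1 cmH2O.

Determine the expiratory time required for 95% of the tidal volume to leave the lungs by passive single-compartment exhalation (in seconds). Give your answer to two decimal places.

2.02

Flow: 36 L/min ÷ 60 = 0.6 L/s.
R = (PIP − Pplat)/V̇ = (28.0 − 18.1) / 0.6 = 9.9/0.6 = 16.5 cmH2O·s/L.
C = Vt/(Pplat − PEEP) = 535.0 / (18.1 − 5) = 535.0/13.1 = 40.84 mL/cmH2O.
τ = R × C = 16.5 × 0.04084 L/cmH2O = 0.6739 s.
t = −τ·ln(1 − 0.95) = −0.6739·ln(0.05) = 2.019 s.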